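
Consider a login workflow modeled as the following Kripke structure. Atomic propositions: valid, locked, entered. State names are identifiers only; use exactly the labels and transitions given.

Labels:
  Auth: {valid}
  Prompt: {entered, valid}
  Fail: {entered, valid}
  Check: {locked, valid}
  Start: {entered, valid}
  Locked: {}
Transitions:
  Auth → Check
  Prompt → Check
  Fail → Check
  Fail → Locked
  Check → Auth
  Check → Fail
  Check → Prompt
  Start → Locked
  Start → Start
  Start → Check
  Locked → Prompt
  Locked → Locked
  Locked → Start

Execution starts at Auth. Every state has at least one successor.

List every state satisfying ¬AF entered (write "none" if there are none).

States satisfying entered: {Prompt, Fail, Start}.
States satisfying AF entered: {Prompt, Fail, Start}.
States satisfying ¬AF entered: {Auth, Check, Locked}.

{Auth, Check, Locked}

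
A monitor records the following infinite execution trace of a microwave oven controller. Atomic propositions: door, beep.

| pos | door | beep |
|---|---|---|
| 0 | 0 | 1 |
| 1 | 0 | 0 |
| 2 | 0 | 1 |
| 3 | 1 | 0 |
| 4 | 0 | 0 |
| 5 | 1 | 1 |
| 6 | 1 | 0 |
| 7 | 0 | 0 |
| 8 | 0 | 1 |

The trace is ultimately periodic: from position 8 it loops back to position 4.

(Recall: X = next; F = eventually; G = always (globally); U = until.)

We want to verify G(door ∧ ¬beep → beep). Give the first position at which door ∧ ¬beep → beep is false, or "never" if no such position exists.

Check door ∧ ¬beep → beep at each position in order: 0 ✓, 1 ✓, 2 ✓.
At position 3 the labels are {door}, so door ∧ ¬beep → beep is false there. This is the first violation.

3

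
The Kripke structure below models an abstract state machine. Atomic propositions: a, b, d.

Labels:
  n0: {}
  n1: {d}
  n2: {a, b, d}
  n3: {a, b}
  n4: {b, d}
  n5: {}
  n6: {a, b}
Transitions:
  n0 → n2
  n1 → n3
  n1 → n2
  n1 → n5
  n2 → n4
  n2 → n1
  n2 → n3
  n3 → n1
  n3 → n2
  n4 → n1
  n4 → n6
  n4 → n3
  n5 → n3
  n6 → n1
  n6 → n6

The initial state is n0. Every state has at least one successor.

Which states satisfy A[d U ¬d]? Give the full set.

{n0, n3, n5, n6}

States satisfying d: {n1, n2, n4}.
States satisfying ¬d: {n0, n3, n5, n6}.
States satisfying A[d U ¬d]: {n0, n3, n5, n6}.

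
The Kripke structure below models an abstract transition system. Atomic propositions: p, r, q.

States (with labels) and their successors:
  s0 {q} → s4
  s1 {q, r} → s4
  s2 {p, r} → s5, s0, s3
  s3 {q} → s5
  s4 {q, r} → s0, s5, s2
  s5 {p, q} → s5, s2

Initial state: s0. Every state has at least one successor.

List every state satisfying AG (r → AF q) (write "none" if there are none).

States satisfying r → AF q: {s0, s1, s2, s3, s4, s5}.
States satisfying AG (r → AF q): {s0, s1, s2, s3, s4, s5}.

{s0, s1, s2, s3, s4, s5}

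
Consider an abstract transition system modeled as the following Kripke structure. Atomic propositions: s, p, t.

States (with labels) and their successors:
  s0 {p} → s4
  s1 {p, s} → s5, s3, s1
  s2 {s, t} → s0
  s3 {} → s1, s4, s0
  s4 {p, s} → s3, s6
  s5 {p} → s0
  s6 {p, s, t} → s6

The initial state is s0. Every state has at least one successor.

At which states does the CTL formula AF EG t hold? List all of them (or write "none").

{s6}

States satisfying EG t: {s6}.
States satisfying AF EG t: {s6}.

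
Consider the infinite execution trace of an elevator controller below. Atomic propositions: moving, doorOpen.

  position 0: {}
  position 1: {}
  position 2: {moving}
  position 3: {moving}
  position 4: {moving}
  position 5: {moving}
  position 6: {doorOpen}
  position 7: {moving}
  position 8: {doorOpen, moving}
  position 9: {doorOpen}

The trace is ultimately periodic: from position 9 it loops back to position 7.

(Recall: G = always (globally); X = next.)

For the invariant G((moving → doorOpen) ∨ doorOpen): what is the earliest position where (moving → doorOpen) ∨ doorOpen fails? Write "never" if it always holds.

Check (moving → doorOpen) ∨ doorOpen at each position in order: 0 ✓, 1 ✓.
At position 2 the labels are {moving}, so (moving → doorOpen) ∨ doorOpen is false there. This is the first violation.

2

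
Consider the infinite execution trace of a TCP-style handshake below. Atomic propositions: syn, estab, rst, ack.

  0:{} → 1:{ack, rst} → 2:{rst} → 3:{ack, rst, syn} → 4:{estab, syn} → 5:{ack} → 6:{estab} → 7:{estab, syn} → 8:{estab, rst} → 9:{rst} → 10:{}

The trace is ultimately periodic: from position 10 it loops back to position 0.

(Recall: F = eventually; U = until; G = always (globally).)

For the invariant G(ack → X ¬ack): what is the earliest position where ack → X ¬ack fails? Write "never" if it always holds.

never

ack → X ¬ack holds at every position 0..10, and those are all the positions the trace ever visits, so the invariant G(ack → X ¬ack) is never violated.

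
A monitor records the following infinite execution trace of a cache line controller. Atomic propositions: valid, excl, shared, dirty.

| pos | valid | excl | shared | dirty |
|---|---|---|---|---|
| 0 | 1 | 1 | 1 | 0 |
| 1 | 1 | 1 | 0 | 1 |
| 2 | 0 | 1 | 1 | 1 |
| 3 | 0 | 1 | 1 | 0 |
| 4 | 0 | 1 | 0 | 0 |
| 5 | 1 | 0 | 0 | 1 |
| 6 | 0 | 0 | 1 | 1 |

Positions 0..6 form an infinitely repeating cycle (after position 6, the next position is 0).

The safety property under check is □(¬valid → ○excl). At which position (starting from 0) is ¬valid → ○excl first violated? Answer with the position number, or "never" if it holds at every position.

Check ¬valid → ○excl at each position in order: 0 ✓, 1 ✓, 2 ✓, 3 ✓.
At position 4 the labels are {excl} and the next position 5 has {dirty, valid}, so ¬valid → ○excl is false there. This is the first violation.

4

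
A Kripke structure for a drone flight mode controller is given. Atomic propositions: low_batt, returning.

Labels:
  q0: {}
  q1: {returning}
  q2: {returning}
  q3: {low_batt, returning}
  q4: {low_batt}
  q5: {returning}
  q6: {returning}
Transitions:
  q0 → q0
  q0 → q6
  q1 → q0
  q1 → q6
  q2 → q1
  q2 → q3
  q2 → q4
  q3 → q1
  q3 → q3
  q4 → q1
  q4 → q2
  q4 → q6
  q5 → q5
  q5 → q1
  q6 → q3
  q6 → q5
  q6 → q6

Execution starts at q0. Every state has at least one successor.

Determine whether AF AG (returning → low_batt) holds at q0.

Does not hold

States satisfying AG (returning → low_batt): ∅.
States satisfying AF AG (returning → low_batt): ∅.
There is a path from q0 along which AG (returning → low_batt) never holds.
q0 ∉ Sat(AF AG (returning → low_batt)).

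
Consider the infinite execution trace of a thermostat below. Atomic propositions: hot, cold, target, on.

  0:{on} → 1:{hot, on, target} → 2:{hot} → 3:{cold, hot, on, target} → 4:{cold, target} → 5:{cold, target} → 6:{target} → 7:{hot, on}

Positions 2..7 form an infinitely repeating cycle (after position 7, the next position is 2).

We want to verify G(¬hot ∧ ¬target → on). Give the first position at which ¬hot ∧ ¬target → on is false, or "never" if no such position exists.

never

¬hot ∧ ¬target → on holds at every position 0..7, and those are all the positions the trace ever visits, so the invariant G(¬hot ∧ ¬target → on) is never violated.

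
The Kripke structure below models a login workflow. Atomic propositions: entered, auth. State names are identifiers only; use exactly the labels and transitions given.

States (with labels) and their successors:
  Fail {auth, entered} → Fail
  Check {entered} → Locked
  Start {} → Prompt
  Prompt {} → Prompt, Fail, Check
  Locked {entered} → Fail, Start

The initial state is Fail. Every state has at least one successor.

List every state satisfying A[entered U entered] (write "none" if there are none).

{Fail, Check, Locked}

States satisfying entered: {Fail, Check, Locked}.
States satisfying A[entered U entered]: {Fail, Check, Locked}.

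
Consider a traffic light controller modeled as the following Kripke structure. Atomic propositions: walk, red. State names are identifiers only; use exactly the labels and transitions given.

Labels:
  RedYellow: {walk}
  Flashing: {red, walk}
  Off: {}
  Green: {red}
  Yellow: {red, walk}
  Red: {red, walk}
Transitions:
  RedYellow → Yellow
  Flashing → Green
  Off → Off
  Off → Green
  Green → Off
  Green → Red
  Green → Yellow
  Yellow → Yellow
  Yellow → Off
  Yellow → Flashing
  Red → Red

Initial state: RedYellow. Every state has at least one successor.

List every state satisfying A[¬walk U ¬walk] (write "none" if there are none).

{Off, Green}

States satisfying ¬walk: {Off, Green}.
States satisfying A[¬walk U ¬walk]: {Off, Green}.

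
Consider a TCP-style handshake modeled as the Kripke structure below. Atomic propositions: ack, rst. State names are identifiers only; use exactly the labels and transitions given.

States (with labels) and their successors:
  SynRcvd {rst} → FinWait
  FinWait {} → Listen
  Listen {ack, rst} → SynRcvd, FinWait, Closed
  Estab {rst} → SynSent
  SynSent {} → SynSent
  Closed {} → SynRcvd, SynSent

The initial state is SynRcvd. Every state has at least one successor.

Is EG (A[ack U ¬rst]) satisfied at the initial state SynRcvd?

States satisfying A[ack U ¬rst]: {FinWait, SynSent, Closed}.
States satisfying EG (A[ack U ¬rst]): {SynSent, Closed}.
No suitable path/successor from SynRcvd witnesses the formula.
SynRcvd ∉ Sat(EG (A[ack U ¬rst])).

Does not hold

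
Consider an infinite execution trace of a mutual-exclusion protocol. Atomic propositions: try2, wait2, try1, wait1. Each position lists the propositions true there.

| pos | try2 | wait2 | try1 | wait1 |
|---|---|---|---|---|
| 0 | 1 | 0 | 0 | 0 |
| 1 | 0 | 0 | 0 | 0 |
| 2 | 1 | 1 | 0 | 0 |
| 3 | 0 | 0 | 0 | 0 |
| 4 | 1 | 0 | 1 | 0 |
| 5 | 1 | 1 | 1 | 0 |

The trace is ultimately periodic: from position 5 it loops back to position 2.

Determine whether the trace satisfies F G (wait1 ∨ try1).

G (wait1 ∨ try1) is false at every position 0..5, so it never becomes true and F G (wait1 ∨ try1) fails.

Violated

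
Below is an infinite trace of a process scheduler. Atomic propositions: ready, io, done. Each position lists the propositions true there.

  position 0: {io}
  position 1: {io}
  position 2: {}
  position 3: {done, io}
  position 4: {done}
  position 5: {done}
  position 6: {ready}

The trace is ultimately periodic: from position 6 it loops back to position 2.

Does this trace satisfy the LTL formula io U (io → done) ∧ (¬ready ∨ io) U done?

Holds

Walking from position 0: io → done first holds at position 2, and io holds at every earlier position along the way, so io U (io → done) holds.
Walking from position 0: done first holds at position 3, and ¬ready ∨ io holds at every earlier position along the way, so (¬ready ∨ io) U done holds.
At position 0: io U (io → done) is true; (¬ready ∨ io) U done is true; so io U (io → done) ∧ (¬ready ∨ io) U done is true.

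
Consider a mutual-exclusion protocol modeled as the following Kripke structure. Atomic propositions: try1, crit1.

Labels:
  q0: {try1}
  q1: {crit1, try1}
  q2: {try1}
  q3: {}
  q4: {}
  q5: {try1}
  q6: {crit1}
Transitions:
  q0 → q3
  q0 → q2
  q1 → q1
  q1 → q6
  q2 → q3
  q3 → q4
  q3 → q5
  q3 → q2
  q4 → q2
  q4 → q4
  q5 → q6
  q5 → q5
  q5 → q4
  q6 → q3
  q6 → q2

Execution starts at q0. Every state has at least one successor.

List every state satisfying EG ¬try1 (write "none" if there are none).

States satisfying ¬try1: {q3, q4, q6}.
States satisfying EG ¬try1: {q3, q4, q6}.

{q3, q4, q6}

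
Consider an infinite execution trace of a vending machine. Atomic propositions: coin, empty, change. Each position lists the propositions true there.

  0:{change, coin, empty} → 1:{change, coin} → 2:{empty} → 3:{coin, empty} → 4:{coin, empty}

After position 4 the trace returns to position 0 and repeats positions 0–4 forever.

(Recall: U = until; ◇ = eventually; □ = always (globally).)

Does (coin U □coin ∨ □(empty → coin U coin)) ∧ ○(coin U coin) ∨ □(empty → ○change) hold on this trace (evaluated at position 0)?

Does not hold

empty → ○change must hold at every position from 0 onward. It fails at position 2, so □(empty → ○change) is false.
Positions where empty holds: 0, 2, 3, 4.
Check ○change at each: 0→ok, 2→fails, 3→fails, 4→ok.
At position 0: (coin U □coin ∨ □(empty → coin U coin)) ∧ ○(coin U coin) is false; □(empty → ○change) is false; so (coin U □coin ∨ □(empty → coin U coin)) ∧ ○(coin U coin) ∨ □(empty → ○change) is false.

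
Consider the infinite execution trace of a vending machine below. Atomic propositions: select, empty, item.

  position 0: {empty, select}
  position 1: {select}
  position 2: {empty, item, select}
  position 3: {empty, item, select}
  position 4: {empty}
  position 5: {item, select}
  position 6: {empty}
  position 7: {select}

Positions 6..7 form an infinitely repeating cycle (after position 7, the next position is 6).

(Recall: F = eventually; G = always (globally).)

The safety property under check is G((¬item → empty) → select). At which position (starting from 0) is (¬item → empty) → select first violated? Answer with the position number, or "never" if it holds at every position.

4

Check (¬item → empty) → select at each position in order: 0 ✓, 1 ✓, 2 ✓, 3 ✓.
At position 4 the labels are {empty}, so (¬item → empty) → select is false there. This is the first violation.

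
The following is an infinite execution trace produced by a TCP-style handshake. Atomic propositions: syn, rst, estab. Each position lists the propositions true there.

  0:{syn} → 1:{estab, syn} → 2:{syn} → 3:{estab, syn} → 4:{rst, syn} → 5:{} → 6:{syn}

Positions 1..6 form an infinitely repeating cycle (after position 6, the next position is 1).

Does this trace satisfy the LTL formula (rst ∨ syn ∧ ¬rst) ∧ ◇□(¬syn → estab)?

□(¬syn → estab) is false at every position 0..6, so it never becomes true and ◇□(¬syn → estab) fails.
At position 0: rst ∨ syn ∧ ¬rst is true; ◇□(¬syn → estab) is false; so (rst ∨ syn ∧ ¬rst) ∧ ◇□(¬syn → estab) is false.

Does not hold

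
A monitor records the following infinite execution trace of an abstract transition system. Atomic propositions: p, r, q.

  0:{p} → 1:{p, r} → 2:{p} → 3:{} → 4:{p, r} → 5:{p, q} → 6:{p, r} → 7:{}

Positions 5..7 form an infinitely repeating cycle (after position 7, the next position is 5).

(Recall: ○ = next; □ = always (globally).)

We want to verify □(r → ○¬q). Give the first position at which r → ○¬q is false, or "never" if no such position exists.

4

Check r → ○¬q at each position in order: 0 ✓, 1 ✓, 2 ✓, 3 ✓.
At position 4 the labels are {p, r} and the next position 5 has {p, q}, so r → ○¬q is false there. This is the first violation.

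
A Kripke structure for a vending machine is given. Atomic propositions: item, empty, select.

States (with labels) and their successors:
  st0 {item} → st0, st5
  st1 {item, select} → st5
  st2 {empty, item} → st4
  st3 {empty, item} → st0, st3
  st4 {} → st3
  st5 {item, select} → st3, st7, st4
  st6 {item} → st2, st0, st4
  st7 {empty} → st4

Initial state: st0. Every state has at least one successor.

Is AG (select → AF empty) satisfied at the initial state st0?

States satisfying select → AF empty: {st0, st1, st2, st3, st4, st5, st6, st7}.
States satisfying AG (select → AF empty): {st0, st1, st2, st3, st4, st5, st6, st7}.
Every state reachable from st0 satisfies select → AF empty.
st0 ∈ Sat(AG (select → AF empty)).

Yes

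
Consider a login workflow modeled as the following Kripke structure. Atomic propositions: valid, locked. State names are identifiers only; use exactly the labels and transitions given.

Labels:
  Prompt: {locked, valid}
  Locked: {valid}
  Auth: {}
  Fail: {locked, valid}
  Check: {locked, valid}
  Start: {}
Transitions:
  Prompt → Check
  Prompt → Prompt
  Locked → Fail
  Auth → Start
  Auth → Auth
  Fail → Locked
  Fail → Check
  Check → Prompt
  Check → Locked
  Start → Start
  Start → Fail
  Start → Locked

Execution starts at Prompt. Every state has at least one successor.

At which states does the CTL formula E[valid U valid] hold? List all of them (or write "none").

{Prompt, Locked, Fail, Check}

States satisfying valid: {Prompt, Locked, Fail, Check}.
States satisfying E[valid U valid]: {Prompt, Locked, Fail, Check}.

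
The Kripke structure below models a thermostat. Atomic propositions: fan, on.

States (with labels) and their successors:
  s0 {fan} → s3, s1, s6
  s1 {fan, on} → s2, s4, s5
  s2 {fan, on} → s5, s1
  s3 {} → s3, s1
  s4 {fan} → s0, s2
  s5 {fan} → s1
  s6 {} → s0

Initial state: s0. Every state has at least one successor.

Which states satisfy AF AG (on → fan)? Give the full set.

States satisfying AG (on → fan): {s0, s1, s2, s3, s4, s5, s6}.
States satisfying AF AG (on → fan): {s0, s1, s2, s3, s4, s5, s6}.

{s0, s1, s2, s3, s4, s5, s6}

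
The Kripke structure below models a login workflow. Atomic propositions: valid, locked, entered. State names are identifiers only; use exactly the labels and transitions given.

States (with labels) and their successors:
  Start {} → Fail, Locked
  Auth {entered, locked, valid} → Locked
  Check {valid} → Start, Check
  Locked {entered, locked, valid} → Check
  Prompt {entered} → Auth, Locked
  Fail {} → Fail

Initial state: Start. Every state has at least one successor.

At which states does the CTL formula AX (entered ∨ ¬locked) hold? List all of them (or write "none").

{Start, Auth, Check, Locked, Prompt, Fail}

States satisfying entered ∨ ¬locked: {Start, Auth, Check, Locked, Prompt, Fail}.
States satisfying AX (entered ∨ ¬locked): {Start, Auth, Check, Locked, Prompt, Fail}.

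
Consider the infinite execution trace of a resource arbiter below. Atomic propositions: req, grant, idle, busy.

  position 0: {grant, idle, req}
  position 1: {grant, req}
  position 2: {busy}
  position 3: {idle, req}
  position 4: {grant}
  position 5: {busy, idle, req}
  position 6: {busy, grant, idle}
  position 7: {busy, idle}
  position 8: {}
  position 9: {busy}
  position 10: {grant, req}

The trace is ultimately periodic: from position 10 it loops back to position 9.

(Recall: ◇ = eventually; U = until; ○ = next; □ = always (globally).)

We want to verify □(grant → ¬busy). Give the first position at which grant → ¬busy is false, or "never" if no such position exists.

Check grant → ¬busy at each position in order: 0 ✓, 1 ✓, 2 ✓, 3 ✓, 4 ✓, 5 ✓.
At position 6 the labels are {busy, grant, idle}, so grant → ¬busy is false there. This is the first violation.

6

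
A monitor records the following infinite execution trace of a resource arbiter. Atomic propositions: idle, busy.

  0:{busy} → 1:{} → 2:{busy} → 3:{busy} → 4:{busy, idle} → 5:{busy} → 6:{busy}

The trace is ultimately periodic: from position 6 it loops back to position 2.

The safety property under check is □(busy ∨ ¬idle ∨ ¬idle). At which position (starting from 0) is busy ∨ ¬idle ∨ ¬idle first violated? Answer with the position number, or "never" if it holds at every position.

busy ∨ ¬idle ∨ ¬idle holds at every position 0..6, and those are all the positions the trace ever visits, so the invariant □(busy ∨ ¬idle ∨ ¬idle) is never violated.

never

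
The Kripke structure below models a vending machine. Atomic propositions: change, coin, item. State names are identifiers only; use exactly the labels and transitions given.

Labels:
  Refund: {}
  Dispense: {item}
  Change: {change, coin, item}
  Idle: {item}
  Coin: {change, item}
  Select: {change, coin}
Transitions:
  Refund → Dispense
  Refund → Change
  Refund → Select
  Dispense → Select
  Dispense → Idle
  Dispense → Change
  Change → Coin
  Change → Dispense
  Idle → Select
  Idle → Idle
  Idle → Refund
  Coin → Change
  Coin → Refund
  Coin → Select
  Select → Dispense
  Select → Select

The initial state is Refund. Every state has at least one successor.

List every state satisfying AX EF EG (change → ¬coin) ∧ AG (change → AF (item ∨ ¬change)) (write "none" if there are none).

none

States satisfying EF EG (change → ¬coin): {Refund, Dispense, Change, Idle, Coin, Select}.
States satisfying AX EF EG (change → ¬coin): {Refund, Dispense, Change, Idle, Coin, Select}.
States satisfying change → AF (item ∨ ¬change): {Refund, Dispense, Change, Idle, Coin}.
States satisfying AG (change → AF (item ∨ ¬change)): ∅.
States satisfying AX EF EG (change → ¬coin) ∧ AG (change → AF (item ∨ ¬change)): ∅.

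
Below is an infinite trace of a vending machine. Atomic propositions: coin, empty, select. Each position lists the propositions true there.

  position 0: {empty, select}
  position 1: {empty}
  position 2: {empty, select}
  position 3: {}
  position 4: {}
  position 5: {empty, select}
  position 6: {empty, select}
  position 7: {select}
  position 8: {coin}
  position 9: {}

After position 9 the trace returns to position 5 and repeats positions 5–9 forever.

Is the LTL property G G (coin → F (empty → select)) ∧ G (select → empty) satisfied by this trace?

G (coin → F (empty → select)) holds at every position 0..9, and those are all positions ever visited, so G G (coin → F (empty → select)) holds.
select → empty must hold at every position from 0 onward. It fails at position 7, so G (select → empty) is false.
Positions where select holds: 0, 2, 5, 6, 7.
Check empty at each: 0→ok, 2→ok, 5→ok, 6→ok, 7→fails.
At position 0: G G (coin → F (empty → select)) is true; G (select → empty) is false; so G G (coin → F (empty → select)) ∧ G (select → empty) is false.

No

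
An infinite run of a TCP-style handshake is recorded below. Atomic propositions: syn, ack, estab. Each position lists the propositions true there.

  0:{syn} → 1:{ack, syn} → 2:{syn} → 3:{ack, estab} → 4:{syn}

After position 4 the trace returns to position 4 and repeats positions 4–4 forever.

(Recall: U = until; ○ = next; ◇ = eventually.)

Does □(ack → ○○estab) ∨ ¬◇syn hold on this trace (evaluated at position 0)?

No

ack → ○○estab must hold at every position from 0 onward. It fails at position 3, so □(ack → ○○estab) is false.
Positions where ack holds: 1, 3.
Check ○○estab at each: 1→ok, 3→fails.
At position 0: □(ack → ○○estab) is false; ¬◇syn is false; so □(ack → ○○estab) ∨ ¬◇syn is false.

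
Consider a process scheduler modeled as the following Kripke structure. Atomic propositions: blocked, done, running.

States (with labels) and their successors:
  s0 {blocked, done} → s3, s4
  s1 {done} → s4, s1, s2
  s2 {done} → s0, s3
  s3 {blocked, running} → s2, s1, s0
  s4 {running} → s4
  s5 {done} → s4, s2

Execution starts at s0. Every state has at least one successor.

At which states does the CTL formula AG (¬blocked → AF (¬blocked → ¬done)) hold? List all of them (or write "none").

{s4}

States satisfying ¬blocked → AF (¬blocked → ¬done): {s0, s2, s3, s4, s5}.
States satisfying AG (¬blocked → AF (¬blocked → ¬done)): {s4}.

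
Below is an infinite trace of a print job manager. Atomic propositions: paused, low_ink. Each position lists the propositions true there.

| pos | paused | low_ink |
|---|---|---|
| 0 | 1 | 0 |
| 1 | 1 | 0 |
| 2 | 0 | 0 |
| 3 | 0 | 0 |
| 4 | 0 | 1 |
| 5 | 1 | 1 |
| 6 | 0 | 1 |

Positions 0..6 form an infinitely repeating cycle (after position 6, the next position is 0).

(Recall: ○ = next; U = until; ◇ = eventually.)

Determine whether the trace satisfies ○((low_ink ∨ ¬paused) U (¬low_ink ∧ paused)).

Satisfied

The position after 0 is 1; (low_ink ∨ ¬paused) U (¬low_ink ∧ paused) is true there.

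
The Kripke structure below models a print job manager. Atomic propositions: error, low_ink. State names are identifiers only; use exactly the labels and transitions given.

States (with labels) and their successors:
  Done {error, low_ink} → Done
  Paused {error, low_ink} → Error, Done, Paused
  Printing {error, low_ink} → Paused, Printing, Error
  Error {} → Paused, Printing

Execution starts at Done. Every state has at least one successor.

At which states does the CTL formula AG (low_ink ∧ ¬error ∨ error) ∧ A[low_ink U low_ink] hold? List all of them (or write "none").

{Done}

States satisfying low_ink ∧ ¬error ∨ error: {Done, Paused, Printing}.
States satisfying AG (low_ink ∧ ¬error ∨ error): {Done}.
States satisfying low_ink: {Done, Paused, Printing}.
States satisfying A[low_ink U low_ink]: {Done, Paused, Printing}.
States satisfying AG (low_ink ∧ ¬error ∨ error) ∧ A[low_ink U low_ink]: {Done}.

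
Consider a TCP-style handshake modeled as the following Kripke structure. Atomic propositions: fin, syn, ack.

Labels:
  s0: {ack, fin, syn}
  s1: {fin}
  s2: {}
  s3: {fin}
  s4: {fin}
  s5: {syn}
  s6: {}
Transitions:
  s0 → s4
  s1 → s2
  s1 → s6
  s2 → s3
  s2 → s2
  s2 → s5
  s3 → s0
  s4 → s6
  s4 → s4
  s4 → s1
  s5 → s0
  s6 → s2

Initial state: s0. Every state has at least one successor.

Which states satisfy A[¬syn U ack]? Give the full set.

{s0, s3}

States satisfying ¬syn: {s1, s2, s3, s4, s6}.
States satisfying ack: {s0}.
States satisfying A[¬syn U ack]: {s0, s3}.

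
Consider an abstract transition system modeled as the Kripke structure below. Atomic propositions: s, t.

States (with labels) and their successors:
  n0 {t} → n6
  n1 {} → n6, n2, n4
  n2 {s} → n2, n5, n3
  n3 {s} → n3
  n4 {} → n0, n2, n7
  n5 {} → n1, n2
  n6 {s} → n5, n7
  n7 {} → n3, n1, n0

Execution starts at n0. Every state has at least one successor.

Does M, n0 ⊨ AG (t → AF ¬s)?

Satisfied

States satisfying t → AF ¬s: {n0, n1, n2, n3, n4, n5, n6, n7}.
States satisfying AG (t → AF ¬s): {n0, n1, n2, n3, n4, n5, n6, n7}.
Every state reachable from n0 satisfies t → AF ¬s.
n0 ∈ Sat(AG (t → AF ¬s)).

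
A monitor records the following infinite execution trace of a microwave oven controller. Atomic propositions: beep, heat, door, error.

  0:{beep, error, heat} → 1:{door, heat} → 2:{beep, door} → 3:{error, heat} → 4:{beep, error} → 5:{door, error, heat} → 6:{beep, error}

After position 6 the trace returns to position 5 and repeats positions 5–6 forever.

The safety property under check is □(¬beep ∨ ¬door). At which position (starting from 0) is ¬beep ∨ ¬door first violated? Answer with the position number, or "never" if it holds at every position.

2

Check ¬beep ∨ ¬door at each position in order: 0 ✓, 1 ✓.
At position 2 the labels are {beep, door}, so ¬beep ∨ ¬door is false there. This is the first violation.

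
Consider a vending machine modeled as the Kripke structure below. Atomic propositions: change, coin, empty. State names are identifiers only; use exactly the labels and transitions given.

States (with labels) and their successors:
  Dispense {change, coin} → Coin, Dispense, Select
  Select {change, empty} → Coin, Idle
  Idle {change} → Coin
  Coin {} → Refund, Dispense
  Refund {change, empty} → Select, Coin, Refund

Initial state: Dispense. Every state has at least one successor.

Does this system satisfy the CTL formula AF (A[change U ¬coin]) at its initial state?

States satisfying A[change U ¬coin]: {Select, Idle, Coin, Refund}.
States satisfying AF (A[change U ¬coin]): {Select, Idle, Coin, Refund}.
There is a path from Dispense along which A[change U ¬coin] never holds.
Dispense ∉ Sat(AF (A[change U ¬coin])).

No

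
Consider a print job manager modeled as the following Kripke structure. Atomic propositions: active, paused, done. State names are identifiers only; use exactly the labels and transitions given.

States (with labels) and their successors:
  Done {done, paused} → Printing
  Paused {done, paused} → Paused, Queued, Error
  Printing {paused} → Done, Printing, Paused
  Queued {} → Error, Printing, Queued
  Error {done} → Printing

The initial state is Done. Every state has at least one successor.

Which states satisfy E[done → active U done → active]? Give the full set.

States satisfying done → active: {Printing, Queued}.
States satisfying E[done → active U done → active]: {Printing, Queued}.

{Printing, Queued}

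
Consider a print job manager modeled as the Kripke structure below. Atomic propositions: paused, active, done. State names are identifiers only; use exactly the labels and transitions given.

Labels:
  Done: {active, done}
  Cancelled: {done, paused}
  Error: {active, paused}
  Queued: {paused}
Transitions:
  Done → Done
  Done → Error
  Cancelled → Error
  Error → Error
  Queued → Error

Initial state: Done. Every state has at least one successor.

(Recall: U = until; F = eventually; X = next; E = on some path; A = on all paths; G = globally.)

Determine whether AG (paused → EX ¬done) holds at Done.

Yes

States satisfying paused → EX ¬done: {Done, Cancelled, Error, Queued}.
States satisfying AG (paused → EX ¬done): {Done, Cancelled, Error, Queued}.
Every state reachable from Done satisfies paused → EX ¬done.
Done ∈ Sat(AG (paused → EX ¬done)).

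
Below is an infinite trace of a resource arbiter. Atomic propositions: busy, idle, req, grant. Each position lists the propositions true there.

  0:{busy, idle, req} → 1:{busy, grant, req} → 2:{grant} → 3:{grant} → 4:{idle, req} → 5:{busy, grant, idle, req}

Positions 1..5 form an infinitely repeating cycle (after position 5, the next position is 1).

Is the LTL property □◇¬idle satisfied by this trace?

◇¬idle holds at every position 0..5, and those are all positions ever visited, so □◇¬idle holds.

Holds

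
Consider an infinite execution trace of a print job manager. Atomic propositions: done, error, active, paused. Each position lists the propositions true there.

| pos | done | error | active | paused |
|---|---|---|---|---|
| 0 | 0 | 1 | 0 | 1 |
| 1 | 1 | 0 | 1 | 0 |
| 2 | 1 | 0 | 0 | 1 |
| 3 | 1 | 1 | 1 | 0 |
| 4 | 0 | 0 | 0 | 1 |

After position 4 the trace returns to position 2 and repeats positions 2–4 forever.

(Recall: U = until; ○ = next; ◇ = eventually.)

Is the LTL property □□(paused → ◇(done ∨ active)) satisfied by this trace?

□(paused → ◇(done ∨ active)) holds at every position 0..4, and those are all positions ever visited, so □□(paused → ◇(done ∨ active)) holds.

Yes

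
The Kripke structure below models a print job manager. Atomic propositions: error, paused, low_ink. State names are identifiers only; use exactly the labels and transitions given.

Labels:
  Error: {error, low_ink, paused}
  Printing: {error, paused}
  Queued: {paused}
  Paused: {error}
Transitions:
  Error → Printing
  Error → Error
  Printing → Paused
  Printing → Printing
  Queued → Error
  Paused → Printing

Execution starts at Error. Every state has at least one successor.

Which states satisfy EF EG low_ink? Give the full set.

States satisfying EG low_ink: {Error}.
States satisfying EF EG low_ink: {Error, Queued}.

{Error, Queued}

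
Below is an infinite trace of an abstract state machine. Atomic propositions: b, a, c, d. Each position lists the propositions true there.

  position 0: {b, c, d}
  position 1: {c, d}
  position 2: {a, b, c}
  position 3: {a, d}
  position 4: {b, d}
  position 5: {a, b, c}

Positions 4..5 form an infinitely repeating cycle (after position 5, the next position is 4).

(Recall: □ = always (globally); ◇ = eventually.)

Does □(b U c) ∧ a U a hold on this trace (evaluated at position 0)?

Violated

b U c must hold at every position from 0 onward. It fails at position 3, so □(b U c) is false.
Walking from position 0: at position 0, a has not yet held and a fails, so a U a is false.
At position 0: □(b U c) is false; a U a is false; so □(b U c) ∧ a U a is false.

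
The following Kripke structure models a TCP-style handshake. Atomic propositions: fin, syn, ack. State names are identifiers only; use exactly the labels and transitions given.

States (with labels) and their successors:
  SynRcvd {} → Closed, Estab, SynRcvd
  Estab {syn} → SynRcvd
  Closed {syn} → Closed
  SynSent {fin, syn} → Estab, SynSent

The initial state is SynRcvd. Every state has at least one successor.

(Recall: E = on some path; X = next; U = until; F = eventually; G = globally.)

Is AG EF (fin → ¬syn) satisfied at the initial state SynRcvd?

States satisfying EF (fin → ¬syn): {SynRcvd, Estab, Closed, SynSent}.
States satisfying AG EF (fin → ¬syn): {SynRcvd, Estab, Closed, SynSent}.
Every state reachable from SynRcvd satisfies EF (fin → ¬syn).
SynRcvd ∈ Sat(AG EF (fin → ¬syn)).

Satisfied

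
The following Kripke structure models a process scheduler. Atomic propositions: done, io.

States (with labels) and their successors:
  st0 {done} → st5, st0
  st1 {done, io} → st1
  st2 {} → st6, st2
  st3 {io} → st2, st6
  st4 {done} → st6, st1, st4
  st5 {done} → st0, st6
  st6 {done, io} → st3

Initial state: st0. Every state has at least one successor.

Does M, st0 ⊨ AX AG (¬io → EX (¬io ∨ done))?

Yes

States satisfying AG (¬io → EX (¬io ∨ done)): {st0, st1, st2, st3, st4, st5, st6}.
States satisfying AX AG (¬io → EX (¬io ∨ done)): {st0, st1, st2, st3, st4, st5, st6}.
st0 ∈ Sat(AX AG (¬io → EX (¬io ∨ done))).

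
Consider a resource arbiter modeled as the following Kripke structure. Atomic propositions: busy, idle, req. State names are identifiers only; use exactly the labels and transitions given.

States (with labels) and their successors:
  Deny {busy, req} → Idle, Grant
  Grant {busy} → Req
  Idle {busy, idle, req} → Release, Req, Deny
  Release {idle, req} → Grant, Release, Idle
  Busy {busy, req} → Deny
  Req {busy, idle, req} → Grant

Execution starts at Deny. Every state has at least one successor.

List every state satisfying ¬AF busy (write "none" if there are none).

{Release}

States satisfying busy: {Deny, Grant, Idle, Busy, Req}.
States satisfying AF busy: {Deny, Grant, Idle, Busy, Req}.
States satisfying ¬AF busy: {Release}.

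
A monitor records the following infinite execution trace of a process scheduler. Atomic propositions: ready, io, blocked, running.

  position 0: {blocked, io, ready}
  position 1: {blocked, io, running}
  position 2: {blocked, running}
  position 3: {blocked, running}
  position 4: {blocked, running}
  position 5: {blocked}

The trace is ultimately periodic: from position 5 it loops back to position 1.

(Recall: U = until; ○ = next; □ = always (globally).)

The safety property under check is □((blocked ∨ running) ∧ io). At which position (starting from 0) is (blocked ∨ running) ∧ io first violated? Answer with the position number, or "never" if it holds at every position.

Check (blocked ∨ running) ∧ io at each position in order: 0 ✓, 1 ✓.
At position 2 the labels are {blocked, running}, so (blocked ∨ running) ∧ io is false there. This is the first violation.

2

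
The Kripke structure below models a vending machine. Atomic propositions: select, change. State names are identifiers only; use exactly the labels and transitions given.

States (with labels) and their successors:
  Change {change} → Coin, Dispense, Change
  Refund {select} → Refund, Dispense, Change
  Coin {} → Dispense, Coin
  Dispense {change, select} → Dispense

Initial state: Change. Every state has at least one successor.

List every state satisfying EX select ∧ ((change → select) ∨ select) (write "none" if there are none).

States satisfying select: {Refund, Dispense}.
States satisfying EX select: {Change, Refund, Coin, Dispense}.
States satisfying change → select: {Refund, Coin, Dispense}.
States satisfying (change → select) ∨ select: {Refund, Coin, Dispense}.
States satisfying EX select ∧ ((change → select) ∨ select): {Refund, Coin, Dispense}.

{Refund, Coin, Dispense}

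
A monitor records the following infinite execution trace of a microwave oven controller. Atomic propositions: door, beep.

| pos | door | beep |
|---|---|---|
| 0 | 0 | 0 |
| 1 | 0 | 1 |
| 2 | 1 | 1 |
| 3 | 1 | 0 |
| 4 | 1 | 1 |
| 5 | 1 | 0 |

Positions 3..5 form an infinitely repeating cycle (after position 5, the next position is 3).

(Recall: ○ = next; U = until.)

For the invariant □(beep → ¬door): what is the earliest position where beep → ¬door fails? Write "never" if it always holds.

2

Check beep → ¬door at each position in order: 0 ✓, 1 ✓.
At position 2 the labels are {beep, door}, so beep → ¬door is false there. This is the first violation.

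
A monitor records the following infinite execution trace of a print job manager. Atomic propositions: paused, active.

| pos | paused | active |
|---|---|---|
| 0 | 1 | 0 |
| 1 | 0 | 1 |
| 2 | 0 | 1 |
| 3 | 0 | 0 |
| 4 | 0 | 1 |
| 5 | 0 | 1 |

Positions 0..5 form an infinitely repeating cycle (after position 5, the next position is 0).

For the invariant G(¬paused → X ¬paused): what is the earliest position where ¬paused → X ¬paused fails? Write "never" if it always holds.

Check ¬paused → X ¬paused at each position in order: 0 ✓, 1 ✓, 2 ✓, 3 ✓, 4 ✓.
At position 5 the labels are {active} and the next position 0 has {paused}, so ¬paused → X ¬paused is false there. This is the first violation.

5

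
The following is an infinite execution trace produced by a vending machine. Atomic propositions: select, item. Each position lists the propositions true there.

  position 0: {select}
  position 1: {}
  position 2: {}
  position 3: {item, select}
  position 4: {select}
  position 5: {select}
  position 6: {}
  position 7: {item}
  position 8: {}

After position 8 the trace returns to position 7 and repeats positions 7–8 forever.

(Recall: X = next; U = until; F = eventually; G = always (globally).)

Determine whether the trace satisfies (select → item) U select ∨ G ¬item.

Yes

Walking from position 0: select first holds at position 0, and select → item holds at every earlier position along the way, so (select → item) U select holds.
¬item must hold at every position from 0 onward. It fails at position 3, so G ¬item is false.
At position 0: (select → item) U select is true; G ¬item is false; so (select → item) U select ∨ G ¬item is true.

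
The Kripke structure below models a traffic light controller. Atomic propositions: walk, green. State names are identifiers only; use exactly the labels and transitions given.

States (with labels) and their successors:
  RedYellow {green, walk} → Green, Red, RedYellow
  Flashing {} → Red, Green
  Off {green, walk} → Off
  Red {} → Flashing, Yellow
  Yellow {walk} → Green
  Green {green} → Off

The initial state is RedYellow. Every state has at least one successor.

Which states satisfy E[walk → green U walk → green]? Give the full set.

{RedYellow, Flashing, Off, Red, Green}

States satisfying walk → green: {RedYellow, Flashing, Off, Red, Green}.
States satisfying E[walk → green U walk → green]: {RedYellow, Flashing, Off, Red, Green}.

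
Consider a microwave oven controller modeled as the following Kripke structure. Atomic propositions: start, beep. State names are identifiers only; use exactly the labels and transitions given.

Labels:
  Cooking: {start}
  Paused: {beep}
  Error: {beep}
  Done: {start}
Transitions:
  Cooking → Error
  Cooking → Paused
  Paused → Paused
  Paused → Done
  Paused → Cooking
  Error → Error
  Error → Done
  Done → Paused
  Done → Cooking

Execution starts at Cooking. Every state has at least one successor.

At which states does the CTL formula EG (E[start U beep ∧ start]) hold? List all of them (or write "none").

States satisfying E[start U beep ∧ start]: ∅.
States satisfying EG (E[start U beep ∧ start]): ∅.

none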